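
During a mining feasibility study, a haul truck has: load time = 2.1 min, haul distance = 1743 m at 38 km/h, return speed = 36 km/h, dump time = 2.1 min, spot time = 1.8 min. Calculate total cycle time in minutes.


11.6571 min

Convert haul speed to m/min: 38 * 1000/60 = 633.3333333 m/min
Haul time = 1743 / 633.3333333 = 2.752105263 min
Convert return speed to m/min: 36 * 1000/60 = 600 m/min
Return time = 1743 / 600 = 2.905 min
Total cycle time:
= 2.1 + 2.752105263 + 2.1 + 2.905 + 1.8
= 11.6571 min


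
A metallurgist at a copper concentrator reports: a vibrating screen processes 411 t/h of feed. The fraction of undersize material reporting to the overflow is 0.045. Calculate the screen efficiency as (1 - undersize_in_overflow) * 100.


95.5%

Screen efficiency = (1 - fraction of undersize in overflow) * 100
= (1 - 0.045) * 100
= 0.955 * 100
= 95.5%


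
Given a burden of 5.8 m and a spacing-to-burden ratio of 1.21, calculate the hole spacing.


7.018 m

Spacing = burden * ratio
= 5.8 * 1.21
= 7.018 m


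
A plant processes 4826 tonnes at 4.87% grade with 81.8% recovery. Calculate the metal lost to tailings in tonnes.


Total metal in feed:
= 4826 * 4.87 / 100 = 235.0262 tonnes
Metal recovered:
= 235.0262 * 81.8 / 100 = 192.2514316 tonnes
Metal lost to tailings:
= 235.0262 - 192.2514316
= 42.7748 tonnes

42.7748 tonnes


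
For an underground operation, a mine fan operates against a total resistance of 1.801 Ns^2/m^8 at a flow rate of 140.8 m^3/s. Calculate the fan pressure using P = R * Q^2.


Compute Q^2:
Q^2 = 140.8^2 = 19824.64
Compute pressure:
P = R * Q^2 = 1.801 * 19824.64
= 35704.1766 Pa

35704.1766 Pa


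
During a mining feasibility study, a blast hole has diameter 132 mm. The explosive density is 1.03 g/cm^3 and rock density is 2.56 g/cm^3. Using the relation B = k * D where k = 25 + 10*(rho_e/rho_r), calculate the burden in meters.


3.8311 m

First, compute k:
rho_e / rho_r = 1.03 / 2.56 = 0.40234375
k = 25 + 10 * 0.40234375 = 29.0234375
Then, compute burden:
B = k * D / 1000 = 29.0234375 * 132 / 1000
= 3831.09375 / 1000
= 3.8311 m


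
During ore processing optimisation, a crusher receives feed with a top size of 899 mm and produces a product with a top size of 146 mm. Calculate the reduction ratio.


6.1575

Reduction ratio = feed size / product size
= 899 / 146
= 6.1575


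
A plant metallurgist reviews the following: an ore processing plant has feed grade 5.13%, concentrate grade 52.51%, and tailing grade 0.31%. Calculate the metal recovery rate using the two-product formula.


94.5151%

Using the two-product formula:
R = 100 * c * (f - t) / (f * (c - t))
Numerator = 100 * 52.51 * (5.13 - 0.31)
= 100 * 52.51 * 4.82
= 25309.82
Denominator = 5.13 * (52.51 - 0.31)
= 5.13 * 52.2
= 267.786
R = 25309.82 / 267.786
= 94.5151%


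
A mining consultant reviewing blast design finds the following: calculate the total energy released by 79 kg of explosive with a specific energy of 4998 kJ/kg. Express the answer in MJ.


394.842 MJ

Energy = mass * specific_energy / 1000
= 79 * 4998 / 1000
= 394842 / 1000
= 394.842 MJ


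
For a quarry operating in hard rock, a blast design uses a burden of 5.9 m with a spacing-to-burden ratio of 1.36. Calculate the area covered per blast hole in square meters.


First, find the spacing:
Spacing = burden * ratio = 5.9 * 1.36
= 8.024 m
Then, calculate the area:
Area = burden * spacing = 5.9 * 8.024
= 47.3416 m^2

47.3416 m^2


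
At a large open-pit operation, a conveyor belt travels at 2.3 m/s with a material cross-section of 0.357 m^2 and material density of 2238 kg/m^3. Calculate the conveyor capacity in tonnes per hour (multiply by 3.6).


6615.4385 t/h

Volumetric flow = speed * area
= 2.3 * 0.357 = 0.8211 m^3/s
Mass flow = volumetric * density
= 0.8211 * 2238 = 1837.6218 kg/s
Convert to t/h: multiply by 3.6
Capacity = 1837.6218 * 3.6
= 6615.4385 t/h


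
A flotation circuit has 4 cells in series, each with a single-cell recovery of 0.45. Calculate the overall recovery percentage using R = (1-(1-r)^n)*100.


90.8494%

Complement of single-cell recovery:
1 - r = 1 - 0.45 = 0.55
Raise to power n:
(1 - r)^4 = 0.55^4 = 0.09150625
Overall recovery:
R = (1 - 0.09150625) * 100
= 90.8494%


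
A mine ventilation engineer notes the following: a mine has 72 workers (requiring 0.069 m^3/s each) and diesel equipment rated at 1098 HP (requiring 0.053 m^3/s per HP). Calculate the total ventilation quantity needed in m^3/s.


63.162 m^3/s

Airflow for workers:
Q_people = 72 * 0.069 = 4.968 m^3/s
Airflow for diesel equipment:
Q_diesel = 1098 * 0.053 = 58.194 m^3/s
Total ventilation:
Q_total = 4.968 + 58.194
= 63.162 m^3/s


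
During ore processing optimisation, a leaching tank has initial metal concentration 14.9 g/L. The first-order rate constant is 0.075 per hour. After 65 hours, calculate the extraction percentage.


99.2365%

Compute the exponent:
-k * t = -0.075 * 65 = -4.875
Remaining concentration:
C = 14.9 * exp(-4.875)
= 14.9 * 0.007635094219
= 0.1137629039 g/L
Extracted = 14.9 - 0.1137629039 = 14.7862371 g/L
Extraction % = 14.7862371 / 14.9 * 100
= 99.2365%


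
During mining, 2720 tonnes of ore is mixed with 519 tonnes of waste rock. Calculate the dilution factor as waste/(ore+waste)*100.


16.0235%

Total material = ore + waste
= 2720 + 519 = 3239 tonnes
Dilution = waste / total * 100
= 519 / 3239 * 100
= 0.1602346403 * 100
= 16.0235%


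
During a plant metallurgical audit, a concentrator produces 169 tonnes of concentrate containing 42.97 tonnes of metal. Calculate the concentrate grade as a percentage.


25.426%

Grade = (metal in concentrate / concentrate mass) * 100
= (42.97 / 169) * 100
= 0.254260355 * 100
= 25.426%


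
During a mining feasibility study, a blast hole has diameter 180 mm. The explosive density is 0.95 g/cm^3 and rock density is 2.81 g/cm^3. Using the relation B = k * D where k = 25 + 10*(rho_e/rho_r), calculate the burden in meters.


First, compute k:
rho_e / rho_r = 0.95 / 2.81 = 0.3380782918
k = 25 + 10 * 0.3380782918 = 28.38078292
Then, compute burden:
B = k * D / 1000 = 28.38078292 * 180 / 1000
= 5108.540925 / 1000
= 5.1085 m

5.1085 m


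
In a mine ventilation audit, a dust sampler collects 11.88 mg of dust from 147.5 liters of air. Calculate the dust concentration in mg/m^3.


80.5424 mg/m^3

Convert liters to m^3: 1 m^3 = 1000 L
Concentration = mass / volume * 1000
= 11.88 / 147.5 * 1000
= 0.08054237288 * 1000
= 80.5424 mg/m^3


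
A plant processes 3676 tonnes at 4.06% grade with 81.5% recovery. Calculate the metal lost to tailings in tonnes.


Total metal in feed:
= 3676 * 4.06 / 100 = 149.2456 tonnes
Metal recovered:
= 149.2456 * 81.5 / 100 = 121.635164 tonnes
Metal lost to tailings:
= 149.2456 - 121.635164
= 27.6104 tonnes

27.6104 tonnes


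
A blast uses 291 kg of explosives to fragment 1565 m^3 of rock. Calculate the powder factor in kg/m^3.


Powder factor = explosive mass / rock volume
= 291 / 1565
= 0.1859 kg/m^3

0.1859 kg/m^3


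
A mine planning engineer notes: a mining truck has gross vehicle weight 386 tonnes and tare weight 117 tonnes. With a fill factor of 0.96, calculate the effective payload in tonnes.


258.24 tonnes

Maximum payload = gross - tare
= 386 - 117 = 269 tonnes
Effective payload = max payload * fill factor
= 269 * 0.96
= 258.24 tonnes


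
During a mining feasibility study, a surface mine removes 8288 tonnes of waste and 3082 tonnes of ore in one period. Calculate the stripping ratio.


Stripping ratio = waste tonnage / ore tonnage
= 8288 / 3082
= 2.6892

2.6892


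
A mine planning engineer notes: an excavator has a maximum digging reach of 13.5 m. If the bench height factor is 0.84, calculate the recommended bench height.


11.34 m

Bench height = reach * factor
= 13.5 * 0.84
= 11.34 m


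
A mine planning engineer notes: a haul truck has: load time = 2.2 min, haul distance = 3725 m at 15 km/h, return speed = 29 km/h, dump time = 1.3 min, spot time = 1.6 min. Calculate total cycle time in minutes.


Convert haul speed to m/min: 15 * 1000/60 = 250 m/min
Haul time = 3725 / 250 = 14.9 min
Convert return speed to m/min: 29 * 1000/60 = 483.3333333 m/min
Return time = 3725 / 483.3333333 = 7.706896552 min
Total cycle time:
= 2.2 + 14.9 + 1.3 + 7.706896552 + 1.6
= 27.7069 min

27.7069 min


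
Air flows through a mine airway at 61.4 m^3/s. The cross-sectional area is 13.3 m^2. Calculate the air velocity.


4.6165 m/s

Velocity = flow rate / cross-sectional area
= 61.4 / 13.3
= 4.6165 m/s


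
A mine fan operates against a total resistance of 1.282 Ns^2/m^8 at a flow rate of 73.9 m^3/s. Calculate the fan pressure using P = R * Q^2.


7001.2712 Pa

Compute Q^2:
Q^2 = 73.9^2 = 5461.21
Compute pressure:
P = R * Q^2 = 1.282 * 5461.21
= 7001.2712 Pa


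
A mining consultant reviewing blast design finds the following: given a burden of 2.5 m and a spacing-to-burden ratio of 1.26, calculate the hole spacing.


Spacing = burden * ratio
= 2.5 * 1.26
= 3.15 m

3.15 m


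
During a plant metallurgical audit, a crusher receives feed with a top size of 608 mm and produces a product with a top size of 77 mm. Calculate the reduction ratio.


Reduction ratio = feed size / product size
= 608 / 77
= 7.8961

7.8961


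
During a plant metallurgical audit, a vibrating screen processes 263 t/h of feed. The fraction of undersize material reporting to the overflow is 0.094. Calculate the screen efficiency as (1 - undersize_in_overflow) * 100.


90.6%

Screen efficiency = (1 - fraction of undersize in overflow) * 100
= (1 - 0.094) * 100
= 0.906 * 100
= 90.6%


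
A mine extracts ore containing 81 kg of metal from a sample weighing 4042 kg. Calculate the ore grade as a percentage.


2.004%

Ore grade = (metal mass / ore mass) * 100
= (81 / 4042) * 100
= 0.02003958436 * 100
= 2.004%


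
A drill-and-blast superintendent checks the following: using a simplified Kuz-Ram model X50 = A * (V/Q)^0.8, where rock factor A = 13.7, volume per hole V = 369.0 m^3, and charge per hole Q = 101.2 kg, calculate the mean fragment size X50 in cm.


Compute V/Q:
V/Q = 369.0 / 101.2 = 3.646245059
Raise to the power 0.8:
(V/Q)^0.8 = 3.646245059^0.8 = 2.814988876
Multiply by A:
X50 = 13.7 * 2.814988876
= 38.5653 cm

38.5653 cm


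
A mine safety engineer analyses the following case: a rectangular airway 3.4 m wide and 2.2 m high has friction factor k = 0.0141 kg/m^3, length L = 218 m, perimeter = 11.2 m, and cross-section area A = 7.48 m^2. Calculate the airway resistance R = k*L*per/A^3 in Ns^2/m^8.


Compute the numerator:
k * L * per = 0.0141 * 218 * 11.2
= 34.42656
Compute the denominator:
A^3 = 7.48^3 = 418.508992
Resistance:
R = 34.42656 / 418.508992
= 0.0823 Ns^2/m^8

0.0823 Ns^2/m^8


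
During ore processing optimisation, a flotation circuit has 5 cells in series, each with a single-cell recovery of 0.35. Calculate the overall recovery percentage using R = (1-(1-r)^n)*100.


88.3971%

Complement of single-cell recovery:
1 - r = 1 - 0.35 = 0.65
Raise to power n:
(1 - r)^5 = 0.65^5 = 0.1160290625
Overall recovery:
R = (1 - 0.1160290625) * 100
= 88.3971%


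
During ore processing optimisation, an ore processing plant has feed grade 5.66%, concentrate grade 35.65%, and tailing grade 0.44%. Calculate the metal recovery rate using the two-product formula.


Using the two-product formula:
R = 100 * c * (f - t) / (f * (c - t))
Numerator = 100 * 35.65 * (5.66 - 0.44)
= 100 * 35.65 * 5.22
= 18609.3
Denominator = 5.66 * (35.65 - 0.44)
= 5.66 * 35.21
= 199.2886
R = 18609.3 / 199.2886
= 93.3786%

93.3786%


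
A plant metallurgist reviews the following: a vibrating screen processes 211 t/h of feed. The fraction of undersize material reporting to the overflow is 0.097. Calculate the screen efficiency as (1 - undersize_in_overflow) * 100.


Screen efficiency = (1 - fraction of undersize in overflow) * 100
= (1 - 0.097) * 100
= 0.903 * 100
= 90.3%

90.3%


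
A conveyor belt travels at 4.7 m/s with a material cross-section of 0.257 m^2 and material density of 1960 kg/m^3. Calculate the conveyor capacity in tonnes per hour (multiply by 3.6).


Volumetric flow = speed * area
= 4.7 * 0.257 = 1.2079 m^3/s
Mass flow = volumetric * density
= 1.2079 * 1960 = 2367.484 kg/s
Convert to t/h: multiply by 3.6
Capacity = 2367.484 * 3.6
= 8522.9424 t/h

8522.9424 t/h


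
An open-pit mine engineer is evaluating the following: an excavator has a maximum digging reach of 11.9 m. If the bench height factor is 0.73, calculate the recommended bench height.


Bench height = reach * factor
= 11.9 * 0.73
= 8.687 m

8.687 m


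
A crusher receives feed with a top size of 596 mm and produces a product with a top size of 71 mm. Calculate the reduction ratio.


8.3944

Reduction ratio = feed size / product size
= 596 / 71
= 8.3944


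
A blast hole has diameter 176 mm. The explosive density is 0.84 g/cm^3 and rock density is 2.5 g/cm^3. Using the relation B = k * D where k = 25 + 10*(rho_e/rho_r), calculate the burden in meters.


4.9914 m

First, compute k:
rho_e / rho_r = 0.84 / 2.5 = 0.336
k = 25 + 10 * 0.336 = 28.36
Then, compute burden:
B = k * D / 1000 = 28.36 * 176 / 1000
= 4991.36 / 1000
= 4.9914 m


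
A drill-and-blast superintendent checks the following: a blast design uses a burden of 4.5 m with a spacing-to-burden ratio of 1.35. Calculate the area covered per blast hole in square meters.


First, find the spacing:
Spacing = burden * ratio = 4.5 * 1.35
= 6.075 m
Then, calculate the area:
Area = burden * spacing = 4.5 * 6.075
= 27.3375 m^2

27.3375 m^2


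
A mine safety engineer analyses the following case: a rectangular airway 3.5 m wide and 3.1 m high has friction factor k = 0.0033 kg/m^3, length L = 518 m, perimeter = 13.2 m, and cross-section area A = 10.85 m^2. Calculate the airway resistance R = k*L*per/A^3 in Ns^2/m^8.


Compute the numerator:
k * L * per = 0.0033 * 518 * 13.2
= 22.56408
Compute the denominator:
A^3 = 10.85^3 = 1277.289125
Resistance:
R = 22.56408 / 1277.289125
= 0.0177 Ns^2/m^8

0.0177 Ns^2/m^8


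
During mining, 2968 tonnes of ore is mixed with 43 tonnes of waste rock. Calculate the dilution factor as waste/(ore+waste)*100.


Total material = ore + waste
= 2968 + 43 = 3011 tonnes
Dilution = waste / total * 100
= 43 / 3011 * 100
= 0.01428096978 * 100
= 1.4281%

1.4281%


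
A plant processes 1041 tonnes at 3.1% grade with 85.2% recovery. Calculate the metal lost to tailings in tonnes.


4.7761 tonnes

Total metal in feed:
= 1041 * 3.1 / 100 = 32.271 tonnes
Metal recovered:
= 32.271 * 85.2 / 100 = 27.494892 tonnes
Metal lost to tailings:
= 32.271 - 27.494892
= 4.7761 tonnes


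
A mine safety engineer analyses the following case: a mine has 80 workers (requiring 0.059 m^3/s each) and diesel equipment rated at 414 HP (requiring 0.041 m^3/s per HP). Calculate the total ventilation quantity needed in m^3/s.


21.694 m^3/s

Airflow for workers:
Q_people = 80 * 0.059 = 4.72 m^3/s
Airflow for diesel equipment:
Q_diesel = 414 * 0.041 = 16.974 m^3/s
Total ventilation:
Q_total = 4.72 + 16.974
= 21.694 m^3/s


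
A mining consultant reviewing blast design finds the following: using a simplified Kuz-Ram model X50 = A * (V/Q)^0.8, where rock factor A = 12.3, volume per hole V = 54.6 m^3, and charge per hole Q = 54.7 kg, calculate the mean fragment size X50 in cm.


12.282 cm

Compute V/Q:
V/Q = 54.6 / 54.7 = 0.9981718464
Raise to the power 0.8:
(V/Q)^0.8 = 0.9981718464^0.8 = 0.9985372096
Multiply by A:
X50 = 12.3 * 0.9985372096
= 12.282 cm


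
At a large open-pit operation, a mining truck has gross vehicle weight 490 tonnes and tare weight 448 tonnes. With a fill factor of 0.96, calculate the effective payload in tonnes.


Maximum payload = gross - tare
= 490 - 448 = 42 tonnes
Effective payload = max payload * fill factor
= 42 * 0.96
= 40.32 tonnes

40.32 tonnes


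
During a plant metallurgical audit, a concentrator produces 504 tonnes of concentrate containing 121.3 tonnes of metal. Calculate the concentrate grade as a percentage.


Grade = (metal in concentrate / concentrate mass) * 100
= (121.3 / 504) * 100
= 0.2406746032 * 100
= 24.0675%

24.0675%


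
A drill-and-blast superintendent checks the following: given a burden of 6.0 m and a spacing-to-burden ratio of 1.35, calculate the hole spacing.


Spacing = burden * ratio
= 6.0 * 1.35
= 8.1 m

8.1 m


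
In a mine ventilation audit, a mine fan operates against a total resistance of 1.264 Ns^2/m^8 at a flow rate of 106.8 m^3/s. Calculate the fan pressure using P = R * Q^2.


14417.4874 Pa

Compute Q^2:
Q^2 = 106.8^2 = 11406.24
Compute pressure:
P = R * Q^2 = 1.264 * 11406.24
= 14417.4874 Pa


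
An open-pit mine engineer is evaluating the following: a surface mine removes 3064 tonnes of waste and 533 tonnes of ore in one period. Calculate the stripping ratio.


5.7486

Stripping ratio = waste tonnage / ore tonnage
= 3064 / 533
= 5.7486


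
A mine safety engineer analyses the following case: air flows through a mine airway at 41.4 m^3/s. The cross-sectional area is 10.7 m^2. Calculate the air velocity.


3.8692 m/s

Velocity = flow rate / cross-sectional area
= 41.4 / 10.7
= 3.8692 m/s


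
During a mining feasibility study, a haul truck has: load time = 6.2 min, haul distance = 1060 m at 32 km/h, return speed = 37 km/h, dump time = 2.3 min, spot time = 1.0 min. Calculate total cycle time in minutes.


13.2064 min

Convert haul speed to m/min: 32 * 1000/60 = 533.3333333 m/min
Haul time = 1060 / 533.3333333 = 1.9875 min
Convert return speed to m/min: 37 * 1000/60 = 616.6666667 m/min
Return time = 1060 / 616.6666667 = 1.718918919 min
Total cycle time:
= 6.2 + 1.9875 + 2.3 + 1.718918919 + 1.0
= 13.2064 min


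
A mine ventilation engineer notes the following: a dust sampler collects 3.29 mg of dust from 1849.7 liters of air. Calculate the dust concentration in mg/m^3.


Convert liters to m^3: 1 m^3 = 1000 L
Concentration = mass / volume * 1000
= 3.29 / 1849.7 * 1000
= 0.001778666811 * 1000
= 1.7787 mg/m^3

1.7787 mg/m^3


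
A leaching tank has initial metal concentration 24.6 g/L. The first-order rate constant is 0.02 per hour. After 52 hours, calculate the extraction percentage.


Compute the exponent:
-k * t = -0.02 * 52 = -1.04
Remaining concentration:
C = 24.6 * exp(-1.04)
= 24.6 * 0.353454682
= 8.694985176 g/L
Extracted = 24.6 - 8.694985176 = 15.90501482 g/L
Extraction % = 15.90501482 / 24.6 * 100
= 64.6545%

64.6545%


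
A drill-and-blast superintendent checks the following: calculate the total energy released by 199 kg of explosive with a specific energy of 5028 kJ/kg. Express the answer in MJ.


1000.572 MJ

Energy = mass * specific_energy / 1000
= 199 * 5028 / 1000
= 1000572 / 1000
= 1000.572 MJ


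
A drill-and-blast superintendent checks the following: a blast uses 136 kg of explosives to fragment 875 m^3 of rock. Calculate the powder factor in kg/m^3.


Powder factor = explosive mass / rock volume
= 136 / 875
= 0.1554 kg/m^3

0.1554 kg/m^3


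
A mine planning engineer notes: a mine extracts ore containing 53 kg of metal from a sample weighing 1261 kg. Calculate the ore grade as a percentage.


4.203%

Ore grade = (metal mass / ore mass) * 100
= (53 / 1261) * 100
= 0.04203013481 * 100
= 4.203%


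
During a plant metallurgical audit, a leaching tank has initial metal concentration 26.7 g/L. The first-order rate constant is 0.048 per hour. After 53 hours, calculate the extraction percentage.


92.1448%

Compute the exponent:
-k * t = -0.048 * 53 = -2.544
Remaining concentration:
C = 26.7 * exp(-2.544)
= 26.7 * 0.07855156428
= 2.097326766 g/L
Extracted = 26.7 - 2.097326766 = 24.60267323 g/L
Extraction % = 24.60267323 / 26.7 * 100
= 92.1448%


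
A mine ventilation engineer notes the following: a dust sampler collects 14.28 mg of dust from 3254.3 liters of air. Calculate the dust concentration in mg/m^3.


4.388 mg/m^3

Convert liters to m^3: 1 m^3 = 1000 L
Concentration = mass / volume * 1000
= 14.28 / 3254.3 * 1000
= 0.004388040439 * 1000
= 4.388 mg/m^3


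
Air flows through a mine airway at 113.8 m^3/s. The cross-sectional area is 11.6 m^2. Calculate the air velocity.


Velocity = flow rate / cross-sectional area
= 113.8 / 11.6
= 9.8103 m/s

9.8103 m/s


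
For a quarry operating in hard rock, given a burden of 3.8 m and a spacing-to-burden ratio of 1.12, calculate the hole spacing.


4.256 m

Spacing = burden * ratio
= 3.8 * 1.12
= 4.256 m


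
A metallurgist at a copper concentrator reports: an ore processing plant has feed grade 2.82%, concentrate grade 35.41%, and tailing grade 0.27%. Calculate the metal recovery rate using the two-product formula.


Using the two-product formula:
R = 100 * c * (f - t) / (f * (c - t))
Numerator = 100 * 35.41 * (2.82 - 0.27)
= 100 * 35.41 * 2.55
= 9029.55
Denominator = 2.82 * (35.41 - 0.27)
= 2.82 * 35.14
= 99.0948
R = 9029.55 / 99.0948
= 91.1203%

91.1203%


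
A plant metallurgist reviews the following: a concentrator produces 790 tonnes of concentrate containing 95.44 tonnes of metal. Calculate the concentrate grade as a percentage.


Grade = (metal in concentrate / concentrate mass) * 100
= (95.44 / 790) * 100
= 0.1208101266 * 100
= 12.081%

12.081%


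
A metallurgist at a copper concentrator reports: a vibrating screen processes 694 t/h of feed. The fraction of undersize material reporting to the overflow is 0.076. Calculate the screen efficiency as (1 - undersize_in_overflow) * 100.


92.4%

Screen efficiency = (1 - fraction of undersize in overflow) * 100
= (1 - 0.076) * 100
= 0.924 * 100
= 92.4%


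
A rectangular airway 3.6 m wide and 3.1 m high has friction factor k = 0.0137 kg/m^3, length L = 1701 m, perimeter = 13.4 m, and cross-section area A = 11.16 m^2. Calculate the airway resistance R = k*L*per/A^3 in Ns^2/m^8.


Compute the numerator:
k * L * per = 0.0137 * 1701 * 13.4
= 312.26958
Compute the denominator:
A^3 = 11.16^3 = 1389.928896
Resistance:
R = 312.26958 / 1389.928896
= 0.2247 Ns^2/m^8

0.2247 Ns^2/m^8


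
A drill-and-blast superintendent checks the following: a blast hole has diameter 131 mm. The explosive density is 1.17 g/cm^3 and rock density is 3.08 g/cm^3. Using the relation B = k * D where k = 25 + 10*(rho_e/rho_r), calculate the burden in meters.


3.7726 m

First, compute k:
rho_e / rho_r = 1.17 / 3.08 = 0.3798701299
k = 25 + 10 * 0.3798701299 = 28.7987013
Then, compute burden:
B = k * D / 1000 = 28.7987013 * 131 / 1000
= 3772.62987 / 1000
= 3.7726 m


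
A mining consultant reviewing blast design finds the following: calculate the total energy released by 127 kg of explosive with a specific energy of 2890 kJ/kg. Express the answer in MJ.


367.03 MJ

Energy = mass * specific_energy / 1000
= 127 * 2890 / 1000
= 367030 / 1000
= 367.03 MJ


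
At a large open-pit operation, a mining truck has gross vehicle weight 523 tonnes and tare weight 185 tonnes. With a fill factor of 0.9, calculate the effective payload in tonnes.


Maximum payload = gross - tare
= 523 - 185 = 338 tonnes
Effective payload = max payload * fill factor
= 338 * 0.9
= 304.2 tonnes

304.2 tonnes


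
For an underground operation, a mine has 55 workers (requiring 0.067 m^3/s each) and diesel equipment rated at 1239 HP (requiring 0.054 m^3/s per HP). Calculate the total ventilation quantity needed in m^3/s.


Airflow for workers:
Q_people = 55 * 0.067 = 3.685 m^3/s
Airflow for diesel equipment:
Q_diesel = 1239 * 0.054 = 66.906 m^3/s
Total ventilation:
Q_total = 3.685 + 66.906
= 70.591 m^3/s

70.591 m^3/s


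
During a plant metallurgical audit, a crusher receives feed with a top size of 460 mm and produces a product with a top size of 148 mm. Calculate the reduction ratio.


3.1081

Reduction ratio = feed size / product size
= 460 / 148
= 3.1081


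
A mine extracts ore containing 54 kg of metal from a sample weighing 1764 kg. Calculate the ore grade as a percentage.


Ore grade = (metal mass / ore mass) * 100
= (54 / 1764) * 100
= 0.0306122449 * 100
= 3.0612%

3.0612%


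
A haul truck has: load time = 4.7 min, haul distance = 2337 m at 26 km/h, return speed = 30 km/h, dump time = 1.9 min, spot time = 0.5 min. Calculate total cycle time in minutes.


17.1671 min

Convert haul speed to m/min: 26 * 1000/60 = 433.3333333 m/min
Haul time = 2337 / 433.3333333 = 5.393076923 min
Convert return speed to m/min: 30 * 1000/60 = 500 m/min
Return time = 2337 / 500 = 4.674 min
Total cycle time:
= 4.7 + 5.393076923 + 1.9 + 4.674 + 0.5
= 17.1671 min


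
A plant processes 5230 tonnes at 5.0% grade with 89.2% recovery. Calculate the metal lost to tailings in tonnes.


28.242 tonnes

Total metal in feed:
= 5230 * 5.0 / 100 = 261.5 tonnes
Metal recovered:
= 261.5 * 89.2 / 100 = 233.258 tonnes
Metal lost to tailings:
= 261.5 - 233.258
= 28.242 tonnes


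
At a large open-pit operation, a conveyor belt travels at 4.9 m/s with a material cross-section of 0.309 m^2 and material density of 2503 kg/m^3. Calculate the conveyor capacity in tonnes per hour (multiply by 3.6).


13643.2523 t/h

Volumetric flow = speed * area
= 4.9 * 0.309 = 1.5141 m^3/s
Mass flow = volumetric * density
= 1.5141 * 2503 = 3789.7923 kg/s
Convert to t/h: multiply by 3.6
Capacity = 3789.7923 * 3.6
= 13643.2523 t/h


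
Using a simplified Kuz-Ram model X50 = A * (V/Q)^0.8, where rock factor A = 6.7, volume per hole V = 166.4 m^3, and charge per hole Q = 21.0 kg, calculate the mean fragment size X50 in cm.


35.0931 cm

Compute V/Q:
V/Q = 166.4 / 21.0 = 7.923809524
Raise to the power 0.8:
(V/Q)^0.8 = 7.923809524^0.8 = 5.237779623
Multiply by A:
X50 = 6.7 * 5.237779623
= 35.0931 cm


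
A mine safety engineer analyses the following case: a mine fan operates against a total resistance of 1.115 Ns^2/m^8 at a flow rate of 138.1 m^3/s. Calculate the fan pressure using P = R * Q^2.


21264.8452 Pa

Compute Q^2:
Q^2 = 138.1^2 = 19071.61
Compute pressure:
P = R * Q^2 = 1.115 * 19071.61
= 21264.8452 Pa


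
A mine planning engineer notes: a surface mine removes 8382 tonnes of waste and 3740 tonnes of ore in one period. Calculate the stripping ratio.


2.2412

Stripping ratio = waste tonnage / ore tonnage
= 8382 / 3740
= 2.2412


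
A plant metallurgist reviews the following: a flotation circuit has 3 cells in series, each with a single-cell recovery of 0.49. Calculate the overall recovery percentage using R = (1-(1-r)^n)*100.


86.7349%

Complement of single-cell recovery:
1 - r = 1 - 0.49 = 0.51
Raise to power n:
(1 - r)^3 = 0.51^3 = 0.132651
Overall recovery:
R = (1 - 0.132651) * 100
= 86.7349%


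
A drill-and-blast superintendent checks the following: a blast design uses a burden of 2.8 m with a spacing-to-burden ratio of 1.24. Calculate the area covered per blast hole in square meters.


9.7216 m^2

First, find the spacing:
Spacing = burden * ratio = 2.8 * 1.24
= 3.472 m
Then, calculate the area:
Area = burden * spacing = 2.8 * 3.472
= 9.7216 m^2


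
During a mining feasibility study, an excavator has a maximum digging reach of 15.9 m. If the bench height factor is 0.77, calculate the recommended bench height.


12.243 m

Bench height = reach * factor
= 15.9 * 0.77
= 12.243 m


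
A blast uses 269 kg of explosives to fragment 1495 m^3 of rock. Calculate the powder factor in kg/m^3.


Powder factor = explosive mass / rock volume
= 269 / 1495
= 0.1799 kg/m^3

0.1799 kg/m^3


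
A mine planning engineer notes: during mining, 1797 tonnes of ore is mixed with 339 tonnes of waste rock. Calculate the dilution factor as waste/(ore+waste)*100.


Total material = ore + waste
= 1797 + 339 = 2136 tonnes
Dilution = waste / total * 100
= 339 / 2136 * 100
= 0.1587078652 * 100
= 15.8708%

15.8708%


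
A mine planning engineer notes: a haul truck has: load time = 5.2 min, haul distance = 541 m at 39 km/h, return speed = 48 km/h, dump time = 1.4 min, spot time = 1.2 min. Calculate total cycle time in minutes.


Convert haul speed to m/min: 39 * 1000/60 = 650 m/min
Haul time = 541 / 650 = 0.8323076923 min
Convert return speed to m/min: 48 * 1000/60 = 800 m/min
Return time = 541 / 800 = 0.67625 min
Total cycle time:
= 5.2 + 0.8323076923 + 1.4 + 0.67625 + 1.2
= 9.3086 min

9.3086 min


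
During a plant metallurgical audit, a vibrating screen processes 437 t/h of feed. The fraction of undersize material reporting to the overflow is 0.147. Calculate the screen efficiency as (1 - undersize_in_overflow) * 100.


Screen efficiency = (1 - fraction of undersize in overflow) * 100
= (1 - 0.147) * 100
= 0.853 * 100
= 85.3%

85.3%


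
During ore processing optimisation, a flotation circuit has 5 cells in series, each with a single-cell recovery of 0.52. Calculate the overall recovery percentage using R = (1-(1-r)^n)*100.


Complement of single-cell recovery:
1 - r = 1 - 0.52 = 0.48
Raise to power n:
(1 - r)^5 = 0.48^5 = 0.0254803968
Overall recovery:
R = (1 - 0.0254803968) * 100
= 97.452%

97.452%


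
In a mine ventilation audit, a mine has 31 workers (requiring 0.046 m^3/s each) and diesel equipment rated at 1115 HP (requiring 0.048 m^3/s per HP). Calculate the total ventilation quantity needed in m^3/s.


Airflow for workers:
Q_people = 31 * 0.046 = 1.426 m^3/s
Airflow for diesel equipment:
Q_diesel = 1115 * 0.048 = 53.52 m^3/s
Total ventilation:
Q_total = 1.426 + 53.52
= 54.946 m^3/s

54.946 m^3/s


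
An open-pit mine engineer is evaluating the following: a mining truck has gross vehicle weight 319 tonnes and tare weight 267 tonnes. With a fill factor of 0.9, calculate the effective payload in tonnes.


Maximum payload = gross - tare
= 319 - 267 = 52 tonnes
Effective payload = max payload * fill factor
= 52 * 0.9
= 46.8 tonnes

46.8 tonnes


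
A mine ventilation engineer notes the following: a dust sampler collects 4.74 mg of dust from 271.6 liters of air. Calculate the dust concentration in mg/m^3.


17.4521 mg/m^3

Convert liters to m^3: 1 m^3 = 1000 L
Concentration = mass / volume * 1000
= 4.74 / 271.6 * 1000
= 0.01745213549 * 1000
= 17.4521 mg/m^3


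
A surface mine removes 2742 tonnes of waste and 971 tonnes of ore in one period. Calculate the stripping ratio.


2.8239

Stripping ratio = waste tonnage / ore tonnage
= 2742 / 971
= 2.8239


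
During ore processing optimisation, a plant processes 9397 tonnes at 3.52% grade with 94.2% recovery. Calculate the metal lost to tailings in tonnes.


19.1849 tonnes

Total metal in feed:
= 9397 * 3.52 / 100 = 330.7744 tonnes
Metal recovered:
= 330.7744 * 94.2 / 100 = 311.5894848 tonnes
Metal lost to tailings:
= 330.7744 - 311.5894848
= 19.1849 tonnes


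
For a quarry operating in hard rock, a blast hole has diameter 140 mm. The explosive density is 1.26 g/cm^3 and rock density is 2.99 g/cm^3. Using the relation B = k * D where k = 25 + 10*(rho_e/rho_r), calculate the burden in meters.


First, compute k:
rho_e / rho_r = 1.26 / 2.99 = 0.4214046823
k = 25 + 10 * 0.4214046823 = 29.21404682
Then, compute burden:
B = k * D / 1000 = 29.21404682 * 140 / 1000
= 4089.966555 / 1000
= 4.09 m

4.09 m


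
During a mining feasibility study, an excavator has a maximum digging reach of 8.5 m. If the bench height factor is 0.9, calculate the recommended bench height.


Bench height = reach * factor
= 8.5 * 0.9
= 7.65 m

7.65 m


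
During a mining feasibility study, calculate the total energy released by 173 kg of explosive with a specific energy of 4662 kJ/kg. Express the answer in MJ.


Energy = mass * specific_energy / 1000
= 173 * 4662 / 1000
= 806526 / 1000
= 806.526 MJ

806.526 MJ


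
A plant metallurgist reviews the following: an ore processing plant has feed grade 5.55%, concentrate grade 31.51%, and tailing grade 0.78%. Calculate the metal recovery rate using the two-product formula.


Using the two-product formula:
R = 100 * c * (f - t) / (f * (c - t))
Numerator = 100 * 31.51 * (5.55 - 0.78)
= 100 * 31.51 * 4.77
= 15030.27
Denominator = 5.55 * (31.51 - 0.78)
= 5.55 * 30.73
= 170.5515
R = 15030.27 / 170.5515
= 88.1275%

88.1275%


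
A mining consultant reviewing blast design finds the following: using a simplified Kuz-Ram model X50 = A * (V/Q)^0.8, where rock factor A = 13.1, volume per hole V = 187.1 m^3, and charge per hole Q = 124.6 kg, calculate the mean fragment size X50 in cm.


Compute V/Q:
V/Q = 187.1 / 124.6 = 1.501605136
Raise to the power 0.8:
(V/Q)^0.8 = 1.501605136^0.8 = 1.384345828
Multiply by A:
X50 = 13.1 * 1.384345828
= 18.1349 cm

18.1349 cm


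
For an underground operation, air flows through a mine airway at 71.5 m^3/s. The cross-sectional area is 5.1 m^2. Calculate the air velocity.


Velocity = flow rate / cross-sectional area
= 71.5 / 5.1
= 14.0196 m/s

14.0196 m/s


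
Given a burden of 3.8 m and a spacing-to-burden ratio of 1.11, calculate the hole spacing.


Spacing = burden * ratio
= 3.8 * 1.11
= 4.218 m

4.218 m


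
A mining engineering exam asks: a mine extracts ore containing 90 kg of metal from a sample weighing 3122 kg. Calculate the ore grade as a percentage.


Ore grade = (metal mass / ore mass) * 100
= (90 / 3122) * 100
= 0.02882767457 * 100
= 2.8828%

2.8828%


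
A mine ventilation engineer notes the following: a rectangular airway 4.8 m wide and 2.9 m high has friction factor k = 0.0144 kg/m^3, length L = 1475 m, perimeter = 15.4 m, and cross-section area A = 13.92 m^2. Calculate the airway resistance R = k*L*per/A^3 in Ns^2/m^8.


0.1213 Ns^2/m^8

Compute the numerator:
k * L * per = 0.0144 * 1475 * 15.4
= 327.096
Compute the denominator:
A^3 = 13.92^3 = 2697.228288
Resistance:
R = 327.096 / 2697.228288
= 0.1213 Ns^2/m^8


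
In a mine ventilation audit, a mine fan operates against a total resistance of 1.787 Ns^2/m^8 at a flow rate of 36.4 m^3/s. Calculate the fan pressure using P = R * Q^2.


Compute Q^2:
Q^2 = 36.4^2 = 1324.96
Compute pressure:
P = R * Q^2 = 1.787 * 1324.96
= 2367.7035 Pa

2367.7035 Pa


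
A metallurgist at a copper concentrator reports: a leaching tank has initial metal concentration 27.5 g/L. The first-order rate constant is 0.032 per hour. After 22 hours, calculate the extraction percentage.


Compute the exponent:
-k * t = -0.032 * 22 = -0.704
Remaining concentration:
C = 27.5 * exp(-0.704)
= 27.5 * 0.49460293
= 13.60158057 g/L
Extracted = 27.5 - 13.60158057 = 13.89841943 g/L
Extraction % = 13.89841943 / 27.5 * 100
= 50.5397%

50.5397%


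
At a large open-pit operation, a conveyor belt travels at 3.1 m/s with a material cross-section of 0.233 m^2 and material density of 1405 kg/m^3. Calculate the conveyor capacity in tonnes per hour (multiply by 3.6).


Volumetric flow = speed * area
= 3.1 * 0.233 = 0.7223 m^3/s
Mass flow = volumetric * density
= 0.7223 * 1405 = 1014.8315 kg/s
Convert to t/h: multiply by 3.6
Capacity = 1014.8315 * 3.6
= 3653.3934 t/h

3653.3934 t/h


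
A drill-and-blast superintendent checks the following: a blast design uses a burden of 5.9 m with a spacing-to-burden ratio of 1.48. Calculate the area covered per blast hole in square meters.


51.5188 m^2

First, find the spacing:
Spacing = burden * ratio = 5.9 * 1.48
= 8.732 m
Then, calculate the area:
Area = burden * spacing = 5.9 * 8.732
= 51.5188 m^2


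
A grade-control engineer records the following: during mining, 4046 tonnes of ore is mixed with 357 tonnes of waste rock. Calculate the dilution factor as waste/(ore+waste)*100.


8.1081%

Total material = ore + waste
= 4046 + 357 = 4403 tonnes
Dilution = waste / total * 100
= 357 / 4403 * 100
= 0.08108108108 * 100
= 8.1081%


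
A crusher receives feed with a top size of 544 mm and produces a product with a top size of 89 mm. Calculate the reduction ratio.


6.1124

Reduction ratio = feed size / product size
= 544 / 89
= 6.1124


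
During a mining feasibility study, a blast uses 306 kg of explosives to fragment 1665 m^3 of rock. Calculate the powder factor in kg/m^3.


0.1838 kg/m^3

Powder factor = explosive mass / rock volume
= 306 / 1665
= 0.1838 kg/m^3


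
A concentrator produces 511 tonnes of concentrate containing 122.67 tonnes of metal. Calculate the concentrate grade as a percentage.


Grade = (metal in concentrate / concentrate mass) * 100
= (122.67 / 511) * 100
= 0.2400587084 * 100
= 24.0059%

24.0059%


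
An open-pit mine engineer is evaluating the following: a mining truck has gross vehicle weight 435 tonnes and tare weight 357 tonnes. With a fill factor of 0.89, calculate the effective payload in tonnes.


Maximum payload = gross - tare
= 435 - 357 = 78 tonnes
Effective payload = max payload * fill factor
= 78 * 0.89
= 69.42 tonnes

69.42 tonnes


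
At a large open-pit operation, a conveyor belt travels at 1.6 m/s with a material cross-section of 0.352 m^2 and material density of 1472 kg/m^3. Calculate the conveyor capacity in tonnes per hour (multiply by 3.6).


2984.5094 t/h

Volumetric flow = speed * area
= 1.6 * 0.352 = 0.5632 m^3/s
Mass flow = volumetric * density
= 0.5632 * 1472 = 829.0304 kg/s
Convert to t/h: multiply by 3.6
Capacity = 829.0304 * 3.6
= 2984.5094 t/h


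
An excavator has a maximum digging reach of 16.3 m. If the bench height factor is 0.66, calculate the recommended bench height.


Bench height = reach * factor
= 16.3 * 0.66
= 10.758 m

10.758 m


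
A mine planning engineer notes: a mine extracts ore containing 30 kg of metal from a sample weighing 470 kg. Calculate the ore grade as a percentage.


Ore grade = (metal mass / ore mass) * 100
= (30 / 470) * 100
= 0.06382978723 * 100
= 6.383%

6.383%


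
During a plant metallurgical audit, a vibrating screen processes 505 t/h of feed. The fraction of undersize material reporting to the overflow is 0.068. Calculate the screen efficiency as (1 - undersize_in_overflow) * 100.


93.2%

Screen efficiency = (1 - fraction of undersize in overflow) * 100
= (1 - 0.068) * 100
= 0.932 * 100
= 93.2%


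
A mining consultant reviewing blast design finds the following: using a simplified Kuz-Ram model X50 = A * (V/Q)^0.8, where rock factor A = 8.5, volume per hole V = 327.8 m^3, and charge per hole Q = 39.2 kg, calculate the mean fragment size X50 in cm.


46.4812 cm

Compute V/Q:
V/Q = 327.8 / 39.2 = 8.362244898
Raise to the power 0.8:
(V/Q)^0.8 = 8.362244898^0.8 = 5.468375209
Multiply by A:
X50 = 8.5 * 5.468375209
= 46.4812 cm


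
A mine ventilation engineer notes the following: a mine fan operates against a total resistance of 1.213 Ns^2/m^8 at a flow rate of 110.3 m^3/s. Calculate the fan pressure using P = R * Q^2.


14757.4672 Pa

Compute Q^2:
Q^2 = 110.3^2 = 12166.09
Compute pressure:
P = R * Q^2 = 1.213 * 12166.09
= 14757.4672 Pa


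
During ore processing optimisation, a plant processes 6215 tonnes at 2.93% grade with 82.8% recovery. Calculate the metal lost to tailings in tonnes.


Total metal in feed:
= 6215 * 2.93 / 100 = 182.0995 tonnes
Metal recovered:
= 182.0995 * 82.8 / 100 = 150.778386 tonnes
Metal lost to tailings:
= 182.0995 - 150.778386
= 31.3211 tonnes

31.3211 tonnes


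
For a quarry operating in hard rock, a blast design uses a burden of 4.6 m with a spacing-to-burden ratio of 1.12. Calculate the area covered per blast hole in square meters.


First, find the spacing:
Spacing = burden * ratio = 4.6 * 1.12
= 5.152 m
Then, calculate the area:
Area = burden * spacing = 4.6 * 5.152
= 23.6992 m^2

23.6992 m^2


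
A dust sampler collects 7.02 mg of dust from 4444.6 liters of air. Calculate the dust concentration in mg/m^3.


Convert liters to m^3: 1 m^3 = 1000 L
Concentration = mass / volume * 1000
= 7.02 / 4444.6 * 1000
= 0.001579444719 * 1000
= 1.5794 mg/m^3

1.5794 mg/m^3


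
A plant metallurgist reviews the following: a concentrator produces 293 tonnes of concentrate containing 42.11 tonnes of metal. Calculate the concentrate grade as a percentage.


14.372%

Grade = (metal in concentrate / concentrate mass) * 100
= (42.11 / 293) * 100
= 0.1437201365 * 100
= 14.372%
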